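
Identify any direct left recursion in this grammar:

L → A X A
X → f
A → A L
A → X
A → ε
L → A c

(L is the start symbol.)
Yes, A is left-recursive

Direct left recursion occurs when N → N α for some non-terminal N (the right-hand side begins with the left-hand side itself).

L → A X A: starts with A
X → f: starts with f
A → A L: LEFT RECURSIVE (starts with A)
A → X: starts with X
A → ε: starts with ε
L → A c: starts with A

The grammar has direct left recursion on: A.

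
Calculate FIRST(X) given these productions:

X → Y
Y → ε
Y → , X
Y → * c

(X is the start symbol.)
FIRST sets of the other non-terminals involved (by the same procedure, iterated to a fixed point):
  FIRST(Y) = { '*', ',', ε }

From X → Y:
  - Y is a non-terminal: add FIRST(Y) \ {ε} = { '*', ',' }
    Y is nullable and nothing follows, so the whole right-hand side can vanish: ε ∈ FIRST(X)

Collecting: FIRST(X) = { '*', ',', ε }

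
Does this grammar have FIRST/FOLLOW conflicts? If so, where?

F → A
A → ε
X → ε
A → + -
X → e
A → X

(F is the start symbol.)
No FIRST/FOLLOW conflicts.

A FIRST/FOLLOW conflict occurs when a non-terminal N has a nullable alternative N → β (β ⇒* ε) and another alternative N → α with FIRST(α) ∩ FOLLOW(N) ≠ ∅: on such a lookahead the parser cannot decide between expanding α and letting N vanish via β.

Nullable non-terminals: A, F, X.
FIRST sets used below: FIRST(X) = { 'e', ε }

A: nullable alternative(s) A → ε, A → X; FOLLOW(A) = { $ }
  A → ε: FIRST \ {ε} = { } — disjoint from FOLLOW(A)
  A → + -: FIRST \ {ε} = { '+' } — disjoint from FOLLOW(A)
  A → X: FIRST \ {ε} = { 'e' } — disjoint from FOLLOW(A)
F has a nullable alternative but only one production, so nothing to check.

X: nullable alternative(s) X → ε; FOLLOW(X) = { $ }
  X → ε: FIRST \ {ε} = { } — this is the only nullable alternative, skip
  X → e: FIRST \ {ε} = { 'e' } — disjoint from FOLLOW(X)

No FIRST/FOLLOW conflicts found.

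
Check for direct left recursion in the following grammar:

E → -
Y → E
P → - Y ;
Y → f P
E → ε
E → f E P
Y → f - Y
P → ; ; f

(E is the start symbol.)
E → -: starts with '-'
Y → E: starts with E
P → - Y ;: starts with '-'
Y → f P: starts with f
E → ε: starts with ε
E → f E P: starts with f
Y → f - Y: starts with f
P → ; ; f: starts with ';'

No direct left recursion found.

Answer: No direct left recursion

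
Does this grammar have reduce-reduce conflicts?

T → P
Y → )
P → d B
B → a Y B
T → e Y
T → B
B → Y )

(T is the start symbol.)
No reduce-reduce conflicts

A reduce-reduce conflict occurs when an LR(0) state has two complete items [A → α .] and [B → β .] — both call for a reduction, and with no lookahead the parser cannot choose between them.

Augment with T' → T and build the canonical LR(0) collection (I0 = CLOSURE({[T' → . T]}), then GOTO on every symbol after a dot until no new states appear). It has 14 states:
  I0: { [B → . Y )], [B → . a Y B], [P → . d B], [T → . B], [T → . P], [T → . e Y], [T' → . T], [Y → . )] }  — shift
  I1: { [Y → ) .] }  — reduce
  I2: { [T → B .] }  — reduce
  I3: { [T → P .] }  — reduce
  I4: { [T' → T .] }  — accept
  I5: { [B → Y . )] }  — shift
  I6: { [B → a . Y B], [Y → . )] }  — shift
  I7: { [B → . Y )], [B → . a Y B], [P → d . B], [Y → . )] }  — shift
  I8: { [T → e . Y], [Y → . )] }  — shift
  I9: { [T → e Y .] }  — reduce
  I10: { [P → d B .] }  — reduce
  I11: { [B → . Y )], [B → . a Y B], [B → a Y . B], [Y → . )] }  — shift
  I12: { [B → a Y B .] }  — reduce
  I13: { [B → Y ) .] }  — reduce

No state contains more than one complete item.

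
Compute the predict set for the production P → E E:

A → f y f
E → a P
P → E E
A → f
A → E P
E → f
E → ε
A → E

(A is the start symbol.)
PREDICT(P → E E) = (FIRST(RHS) \ {ε}) ∪ (FOLLOW(P) if ε ∈ FIRST(RHS), i.e. RHS ⇒* ε)
FIRST(E) = { 'a', 'f', ε }
FIRST(E E) = { 'a', 'f', ε }
ε ∈ FIRST(E E) (the right-hand side is nullable), so add FOLLOW(P) = { $, 'a', 'f' }
PREDICT(P → E E) = { $, 'a', 'f' }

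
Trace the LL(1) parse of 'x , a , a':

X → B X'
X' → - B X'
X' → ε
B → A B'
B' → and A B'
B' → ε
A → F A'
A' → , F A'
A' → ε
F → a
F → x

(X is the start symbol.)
LL(1) parsing maintains a stack (initially the start symbol over $) and the input. At each step: if the stack top is a terminal, match it against the current input token; if it is a non-terminal N, replace it with the RHS of M[N, lookahead] (the unique production whose predict set contains the lookahead).

Stack is shown with the top on the left.

Stack           Input        Action
-----------------------------------
X $             x , a , a $  output X → B X'
B X' $          x , a , a $  output B → A B'
A B' X' $       x , a , a $  output A → F A'
F A' B' X' $    x , a , a $  output F → x
x A' B' X' $    x , a , a $  match 'x'
A' B' X' $      , a , a $    output A' → , F A'
, F A' B' X' $  , a , a $    match ','
F A' B' X' $    a , a $      output F → a
a A' B' X' $    a , a $      match 'a'
A' B' X' $      , a $        output A' → , F A'
, F A' B' X' $  , a $        match ','
F A' B' X' $    a $          output F → a
a A' B' X' $    a $          match 'a'
A' B' X' $      $            output A' → ε
B' X' $         $            output B' → ε
X' $            $            output X' → ε
$               $            accept

The string is accepted.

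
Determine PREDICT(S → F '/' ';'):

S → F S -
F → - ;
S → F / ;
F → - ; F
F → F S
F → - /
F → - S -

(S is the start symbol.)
PREDICT(S → F '/' ';') = (FIRST(RHS) \ {ε}) ∪ (FOLLOW(S) if ε ∈ FIRST(RHS), i.e. RHS ⇒* ε)
FIRST(F) = { '-' }
FIRST(F '/' ';') = { '-' }
ε ∉ FIRST(F '/' ';'), so FOLLOW(S) is not added.
PREDICT(S → F '/' ';') = { '-' }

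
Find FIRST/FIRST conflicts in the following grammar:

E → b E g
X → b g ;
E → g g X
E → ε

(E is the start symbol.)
A FIRST/FIRST conflict occurs when two productions N → α and N → β for the same non-terminal have FIRST(α) ∩ FIRST(β) ≠ ∅ (with ε ∈ FIRST of a nullable right-hand side, so two nullable alternatives also conflict).

Productions for E:
  E → b E g: FIRST = { 'b' }
  E → g g X: FIRST = { 'g' }
  E → ε: FIRST = { ε }
X has only one production, so no FIRST/FIRST conflict is possible there.

All alternatives of each non-terminal have pairwise disjoint FIRST sets.

Answer: No FIRST/FIRST conflicts.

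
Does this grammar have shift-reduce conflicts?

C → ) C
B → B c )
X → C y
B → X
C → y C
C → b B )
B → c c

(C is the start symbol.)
No shift-reduce conflicts

Augment with C' → C and build the canonical LR(0) collection (I0 = CLOSURE({[C' → . C]}), then GOTO on every symbol after a dot until no new states appear). It has 16 states:
  I0: { [C → . ) C], [C → . b B )], [C → . y C], [C' → . C] }  — shift
  I1: { [C → ) . C], [C → . ) C], [C → . b B )], [C → . y C] }  — shift
  I2: { [C' → C .] }  — accept
  I3: { [B → . B c )], [B → . X], [B → . c c], [C → . ) C], [C → . b B )], [C → . y C], [C → b . B )], [X → . C y] }  — shift
  I4: { [C → . ) C], [C → . b B )], [C → . y C], [C → y . C] }  — shift
  I5: { [C → y C .] }  — reduce
  I6: { [B → B . c )], [C → b B . )] }  — shift
  I7: { [X → C . y] }  — shift
  I8: { [B → X .] }  — reduce
  I9: { [B → c . c] }  — shift
  I10: { [B → c c .] }  — reduce
  I11: { [X → C y .] }  — reduce
  I12: { [C → b B ) .] }  — reduce
  I13: { [B → B c . )] }  — shift
  I14: { [B → B c ) .] }  — reduce
  I15: { [C → ) C .] }  — reduce

No state contains both a complete item and a shift item.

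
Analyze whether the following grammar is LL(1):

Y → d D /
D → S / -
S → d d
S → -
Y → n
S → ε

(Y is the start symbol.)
Yes, the grammar is LL(1).

A grammar is LL(1) if for each non-terminal N with multiple productions, the predict sets of those productions are pairwise disjoint, where PREDICT(N → α) = (FIRST(α) \ {ε}) ∪ (FOLLOW(N) if α ⇒* ε).

Relevant sets:
  FOLLOW(S) = { '/' }

For Y:
  PREDICT(Y → d D '/') = { 'd' }
  PREDICT(Y → n) = { 'n' }
For S:
  PREDICT(S → d d) = { 'd' }
  PREDICT(S → '-') = { '-' }
  PREDICT(S → ε) = { '/' }
D has a single production, so nothing to check there.

All predict sets are disjoint. The grammar IS LL(1).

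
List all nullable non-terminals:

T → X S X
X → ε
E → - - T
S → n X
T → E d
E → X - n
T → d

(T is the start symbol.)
{ 'X' }

A non-terminal is nullable if it can derive ε (the empty string): either it has an ε-production, or it has a production whose right-hand side consists entirely of nullable non-terminals.

ε-productions: X → ε
So X is immediately nullable.
No further non-terminal can be added: every production for the remaining non-terminals contains a terminal or a non-nullable non-terminal.
Nullable = { 'X' }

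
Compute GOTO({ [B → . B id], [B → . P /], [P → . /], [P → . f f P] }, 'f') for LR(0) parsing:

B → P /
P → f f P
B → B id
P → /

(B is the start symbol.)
{ [P → f . f P] }

GOTO(I, 'f') = CLOSURE({ [A → αX.β] : [A → α.Xβ] ∈ I, X = 'f' })

Items with dot before 'f', with the dot advanced:
  [P → . f f P] → [P → f . f P]
Closure adds nothing (no advanced item has the dot before a non-terminal).

GOTO = { [P → f . f P] }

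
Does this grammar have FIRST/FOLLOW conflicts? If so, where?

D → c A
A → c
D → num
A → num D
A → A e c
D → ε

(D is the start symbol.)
Nullable non-terminals: D.

D: nullable alternative(s) D → ε; FOLLOW(D) = { $, 'e' }
  D → c A: FIRST \ {ε} = { 'c' } — disjoint from FOLLOW(D)
  D → num: FIRST \ {ε} = { 'num' } — disjoint from FOLLOW(D)
  D → ε: FIRST \ {ε} = { } — this is the only nullable alternative, skip

A has no nullable alternative, so no FIRST/FOLLOW check is needed there.

No FIRST/FOLLOW conflicts found.

Answer: No FIRST/FOLLOW conflicts.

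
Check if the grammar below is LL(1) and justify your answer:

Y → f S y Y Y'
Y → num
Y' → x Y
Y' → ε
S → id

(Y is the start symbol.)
No. Predict set conflict for Y': { 'x' }

A grammar is LL(1) if for each non-terminal N with multiple productions, the predict sets of those productions are pairwise disjoint, where PREDICT(N → α) = (FIRST(α) \ {ε}) ∪ (FOLLOW(N) if α ⇒* ε).

Relevant sets:
  FOLLOW(Y') = { $, 'x' }

For Y:
  PREDICT(Y → f S y Y Y') = { 'f' }
  PREDICT(Y → num) = { 'num' }
For Y':
  PREDICT(Y' → x Y) = { 'x' }
  PREDICT(Y' → ε) = { $, 'x' }
S has a single production, so nothing to check there.

Conflict found: Predict set conflict for Y': { 'x' }
The grammar is NOT LL(1).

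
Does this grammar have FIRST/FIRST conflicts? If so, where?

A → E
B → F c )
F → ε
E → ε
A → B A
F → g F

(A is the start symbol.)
A FIRST/FIRST conflict occurs when two productions N → α and N → β for the same non-terminal have FIRST(α) ∩ FIRST(β) ≠ ∅ (with ε ∈ FIRST of a nullable right-hand side, so two nullable alternatives also conflict).

FIRST sets of the non-terminals at (or reachable through a nullable prefix from) the front of some alternative:
  FIRST(E) = { ε }
  FIRST(B) = { 'c', 'g' }

Productions for A:
  A → E: FIRST = { ε }
  A → B A: FIRST = { 'c', 'g' }
Productions for F:
  F → ε: FIRST = { ε }
  F → g F: FIRST = { 'g' }
B, E have only one production, so no FIRST/FIRST conflict is possible there.

All alternatives of each non-terminal have pairwise disjoint FIRST sets.

Answer: No FIRST/FIRST conflicts.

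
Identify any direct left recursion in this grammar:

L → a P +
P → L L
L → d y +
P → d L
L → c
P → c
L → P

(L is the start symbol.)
Direct left recursion occurs when N → N α for some non-terminal N (the right-hand side begins with the left-hand side itself).

L → a P +: starts with a
P → L L: starts with L
L → d y +: starts with d
P → d L: starts with d
L → c: starts with c
P → c: starts with c
L → P: starts with P

No direct left recursion found.

Answer: No direct left recursion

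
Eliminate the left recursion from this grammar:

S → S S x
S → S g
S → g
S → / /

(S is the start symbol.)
S is directly left-recursive. The standard transformation for
  A → A α₁ | ... | A α_m | β₁ | ... | β_n
is
  A  → β₁ A' | ... | β_n A'
  A' → α₁ A' | ... | α_m A' | ε

S → g becomes S → g S'
S → / / becomes S → / / S'
S → S S x becomes S' → S x S'
S → S g becomes S' → g S'
Add S' → ε

Resulting grammar:
S → g S'
S → / / S'
S' → S x S'
S' → g S'
S' → ε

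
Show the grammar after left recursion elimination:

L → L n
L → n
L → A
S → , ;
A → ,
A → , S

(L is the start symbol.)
L → n L'
L → A L'
L' → n L'
L' → ε
S → , ;
A → ,
A → , S

L is directly left-recursive. The standard transformation for
  A → A α₁ | ... | A α_m | β₁ | ... | β_n
is
  A  → β₁ A' | ... | β_n A'
  A' → α₁ A' | ... | α_m A' | ε

L → n becomes L → n L'
L → A becomes L → A L'
L → L n becomes L' → n L'
Add L' → ε

Productions for other non-terminals are unchanged:
  S → , ;
  A → ,
  A → , S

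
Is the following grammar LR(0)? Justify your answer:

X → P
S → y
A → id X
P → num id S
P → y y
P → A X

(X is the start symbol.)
Augment with X' → X and build the canonical LR(0) collection (I0 = CLOSURE({[X' → . X]}), then GOTO on every symbol after a dot until no new states appear). It has 13 states:
  I0: { [A → . id X], [P → . A X], [P → . num id S], [P → . y y], [X → . P], [X' → . X] }  — shift
  I1: { [A → . id X], [P → . A X], [P → . num id S], [P → . y y], [P → A . X], [X → . P] }  — shift
  I2: { [X → P .] }  — reduce
  I3: { [X' → X .] }  — accept
  I4: { [A → . id X], [A → id . X], [P → . A X], [P → . num id S], [P → . y y], [X → . P] }  — shift
  I5: { [P → num . id S] }  — shift
  I6: { [P → y . y] }  — shift
  I7: { [P → y y .] }  — reduce
  I8: { [P → num id . S], [S → . y] }  — shift
  I9: { [P → num id S .] }  — reduce
  I10: { [S → y .] }  — reduce
  I11: { [A → id X .] }  — reduce
  I12: { [P → A X .] }  — reduce

Every state is either a pure shift/goto state or contains exactly one complete item and nothing to shift — no conflicts. The grammar is LR(0).

Answer: Yes, the grammar is LR(0)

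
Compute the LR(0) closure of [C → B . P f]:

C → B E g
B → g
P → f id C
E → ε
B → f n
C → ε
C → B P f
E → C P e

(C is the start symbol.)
Start with: [C → B . P f]
  [C → B . P f] has the dot before P: add [P → . f id C]
No further items can be added.

CLOSURE = { [C → B . P f], [P → . f id C] }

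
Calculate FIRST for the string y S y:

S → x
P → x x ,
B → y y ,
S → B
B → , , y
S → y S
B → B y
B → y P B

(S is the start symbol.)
To compute FIRST(y S y), process the symbols left to right:
Symbol y is a terminal. Add 'y' and stop.
FIRST(y S y) = { 'y' }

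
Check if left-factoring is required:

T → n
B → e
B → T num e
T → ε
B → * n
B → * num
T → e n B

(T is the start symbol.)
Yes, B has productions with common prefix '*'

Left-factoring is needed when two productions for the same non-terminal
share a common prefix on the right-hand side.

Productions for T:
  T → n
  T → ε
  T → e n B
Productions for B:
  B → e
  B → T num e
  B → * n
  B → * num

Found common prefix '*' in productions for B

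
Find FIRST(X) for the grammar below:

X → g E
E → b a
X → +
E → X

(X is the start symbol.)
To compute FIRST(X), examine every production with X on the left-hand side, reading each right-hand side left to right until a non-nullable symbol is reached.

From X → g E:
  - g is a terminal: add 'g' and stop
From X → +:
  - '+' is a terminal: add '+' and stop

Collecting: FIRST(X) = { '+', 'g' }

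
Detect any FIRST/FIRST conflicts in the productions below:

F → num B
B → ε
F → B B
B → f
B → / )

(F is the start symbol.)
No FIRST/FIRST conflicts.

FIRST sets of the non-terminals at (or reachable through a nullable prefix from) the front of some alternative:
  FIRST(B) = { '/', 'f', ε }

Productions for F:
  F → num B: FIRST = { 'num' }
  F → B B: FIRST = { '/', 'f', ε }
Productions for B:
  B → ε: FIRST = { ε }
  B → f: FIRST = { 'f' }
  B → / ): FIRST = { '/' }

All alternatives of each non-terminal have pairwise disjoint FIRST sets.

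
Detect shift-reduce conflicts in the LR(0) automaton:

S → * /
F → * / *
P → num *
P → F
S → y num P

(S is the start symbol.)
No shift-reduce conflicts

A shift-reduce conflict occurs when an LR(0) state has both:
  - a complete (reduce) item [A → α .] (dot at the end), and
  - a shift item [B → β . c γ] (dot before a terminal).

Augment with S' → S and build the canonical LR(0) collection (I0 = CLOSURE({[S' → . S]}), then GOTO on every symbol after a dot until no new states appear). It has 13 states:
  I0: { [S → . * /], [S → . y num P], [S' → . S] }  — shift
  I1: { [S → * . /] }  — shift
  I2: { [S' → S .] }  — accept
  I3: { [S → y . num P] }  — shift
  I4: { [F → . * / *], [P → . F], [P → . num *], [S → y num . P] }  — shift
  I5: { [F → * . / *] }  — shift
  I6: { [P → F .] }  — reduce
  I7: { [S → y num P .] }  — reduce
  I8: { [P → num . *] }  — shift
  I9: { [P → num * .] }  — reduce
  I10: { [F → * / . *] }  — shift
  I11: { [F → * / * .] }  — reduce
  I12: { [S → * / .] }  — reduce

No state contains both a complete item and a shift item.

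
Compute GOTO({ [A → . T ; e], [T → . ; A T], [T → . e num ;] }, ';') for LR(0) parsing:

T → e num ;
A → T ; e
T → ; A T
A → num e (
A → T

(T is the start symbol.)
GOTO(I, ';') = CLOSURE({ [A → αX.β] : [A → α.Xβ] ∈ I, X = ';' })

Items with dot before ';', with the dot advanced:
  [T → . ; A T] → [T → ; . A T]
Closure of the advanced items:
  [T → ; . A T] has the dot before A: add [A → . T ; e], [A → . num e (], [A → . T]
  [A → . T ; e] has the dot before T: add [T → . e num ;], [T → . ; A T]

GOTO = { [A → . T ; e], [A → . T], [A → . num e (], [T → . ; A T], [T → . e num ;], [T → ; . A T] }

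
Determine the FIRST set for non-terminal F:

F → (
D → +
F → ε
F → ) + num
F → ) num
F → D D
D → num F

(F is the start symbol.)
{ '(', ')', '+', 'num', ε }

FIRST sets of the other non-terminals involved (by the same procedure, iterated to a fixed point):
  FIRST(D) = { '+', 'num' }

From F → (:
  - '(' is a terminal: add '(' and stop
From F → ε:
  - ε-production, so ε ∈ FIRST(F)
From F → ) + num:
  - ')' is a terminal: add ')' and stop
From F → ) num:
  - ')' is a terminal: add ')' and stop
From F → D D:
  - D is a non-terminal: add FIRST(D) \ {ε} = { '+', 'num' }
    D is not nullable, so stop

Collecting: FIRST(F) = { '(', ')', '+', 'num', ε }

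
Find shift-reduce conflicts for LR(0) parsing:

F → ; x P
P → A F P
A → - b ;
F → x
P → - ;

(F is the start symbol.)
No shift-reduce conflicts

A shift-reduce conflict occurs when an LR(0) state has both:
  - a complete (reduce) item [A → α .] (dot at the end), and
  - a shift item [B → β . c γ] (dot before a terminal).

Augment with F' → F and build the canonical LR(0) collection (I0 = CLOSURE({[F' → . F]}), then GOTO on every symbol after a dot until no new states appear). It has 13 states:
  I0: { [F → . ; x P], [F → . x], [F' → . F] }  — shift
  I1: { [F → ; . x P] }  — shift
  I2: { [F' → F .] }  — accept
  I3: { [F → x .] }  — reduce
  I4: { [A → . - b ;], [F → ; x . P], [P → . - ;], [P → . A F P] }  — shift
  I5: { [A → - . b ;], [P → - . ;] }  — shift
  I6: { [F → . ; x P], [F → . x], [P → A . F P] }  — shift
  I7: { [F → ; x P .] }  — reduce
  I8: { [A → . - b ;], [P → . - ;], [P → . A F P], [P → A F . P] }  — shift
  I9: { [P → A F P .] }  — reduce
  I10: { [P → - ; .] }  — reduce
  I11: { [A → - b . ;] }  — shift
  I12: { [A → - b ; .] }  — reduce

No state contains both a complete item and a shift item.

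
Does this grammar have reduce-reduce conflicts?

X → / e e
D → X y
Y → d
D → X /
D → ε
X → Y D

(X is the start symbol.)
A reduce-reduce conflict occurs when an LR(0) state has two complete items [A → α .] and [B → β .] — both call for a reduction, and with no lookahead the parser cannot choose between them.

Augment with X' → X and build the canonical LR(0) collection (I0 = CLOSURE({[X' → . X]}), then GOTO on every symbol after a dot until no new states appear). It has 11 states:
  I0: { [X → . / e e], [X → . Y D], [X' → . X], [Y → . d] }  — shift
  I1: { [X → / . e e] }  — shift
  I2: { [X' → X .] }  — accept
  I3: { [D → . X /], [D → . X y], [D → .], [X → . / e e], [X → . Y D], [X → Y . D], [Y → . d] }  — shift, reduce
  I4: { [Y → d .] }  — reduce
  I5: { [X → Y D .] }  — reduce
  I6: { [D → X . /], [D → X . y] }  — shift
  I7: { [D → X / .] }  — reduce
  I8: { [D → X y .] }  — reduce
  I9: { [X → / e . e] }  — shift
  I10: { [X → / e e .] }  — reduce

No state contains more than one complete item.

Answer: No reduce-reduce conflicts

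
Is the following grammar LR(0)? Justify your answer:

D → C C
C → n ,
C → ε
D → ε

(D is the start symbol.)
Augment with D' → D and build the canonical LR(0) collection (I0 = CLOSURE({[D' → . D]}), then GOTO on every symbol after a dot until no new states appear). It has 6 states:
  I0: { [C → . n ,], [C → .], [D → . C C], [D → .], [D' → . D] }  — shift, 2 reduces
  I1: { [C → . n ,], [C → .], [D → C . C] }  — shift, reduce
  I2: { [D' → D .] }  — accept
  I3: { [C → n . ,] }  — shift
  I4: { [C → n , .] }  — reduce
  I5: { [D → C C .] }  — reduce

Conflict in state I0:
  Shift-reduce conflict between [C → .] and [C → . n ,]
So the grammar is NOT LR(0).

Answer: No. Shift-reduce conflict between [C → .] and [C → . n ,]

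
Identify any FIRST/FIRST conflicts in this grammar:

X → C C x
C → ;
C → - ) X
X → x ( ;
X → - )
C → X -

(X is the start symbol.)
A FIRST/FIRST conflict occurs when two productions N → α and N → β for the same non-terminal have FIRST(α) ∩ FIRST(β) ≠ ∅ (with ε ∈ FIRST of a nullable right-hand side, so two nullable alternatives also conflict).

FIRST sets of the non-terminals at (or reachable through a nullable prefix from) the front of some alternative:
  FIRST(C) = { '-', ';', 'x' }
  FIRST(X) = { '-', ';', 'x' }

Productions for X:
  X → C C x: FIRST = { '-', ';', 'x' }
  X → x ( ;: FIRST = { 'x' }
  X → - ): FIRST = { '-' }
Productions for C:
  C → ;: FIRST = { ';' }
  C → - ) X: FIRST = { '-' }
  C → X -: FIRST = { '-', ';', 'x' }

Conflict for X: X → C C x and X → x ( ;
  Overlap: { 'x' }
Conflict for X: X → C C x and X → - )
  Overlap: { '-' }
Conflict for C: C → ; and C → X -
  Overlap: { ';' }
Conflict for C: C → - ) X and C → X -
  Overlap: { '-' }

Answer: Yes. X → C C x / X → x '(' ';' on { 'x' }; X → C C x / X → '-' ')' on { '-' }; C → ';' / C → X '-' on { ';' }; C → '-' ')' X / C → X '-' on { '-' }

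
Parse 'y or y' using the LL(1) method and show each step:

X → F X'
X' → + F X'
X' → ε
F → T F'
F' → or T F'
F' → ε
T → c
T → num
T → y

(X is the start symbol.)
Stack is shown with the top on the left.

Stack         Input     Action
------------------------------
X $           y or y $  output X → F X'
F X' $        y or y $  output F → T F'
T F' X' $     y or y $  output T → y
y F' X' $     y or y $  match 'y'
F' X' $       or y $    output F' → or T F'
or T F' X' $  or y $    match 'or'
T F' X' $     y $       output T → y
y F' X' $     y $       match 'y'
F' X' $       $         output F' → ε
X' $          $         output X' → ε
$             $         accept

The string is accepted.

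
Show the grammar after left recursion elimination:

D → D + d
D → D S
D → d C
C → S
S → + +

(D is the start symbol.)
D → d C D'
D' → + d D'
D' → S D'
D' → ε
C → S
S → + +

D is directly left-recursive. The standard transformation for
  A → A α₁ | ... | A α_m | β₁ | ... | β_n
is
  A  → β₁ A' | ... | β_n A'
  A' → α₁ A' | ... | α_m A' | ε

D → d C becomes D → d C D'
D → D + d becomes D' → + d D'
D → D S becomes D' → S D'
Add D' → ε

Productions for other non-terminals are unchanged:
  C → S
  S → + +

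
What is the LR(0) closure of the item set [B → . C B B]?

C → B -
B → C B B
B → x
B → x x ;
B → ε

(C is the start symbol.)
Start with: [B → . C B B]
  [B → . C B B] has the dot before C: add [C → . B -]
  [C → . B -] has the dot before B: add [B → . x], [B → . x x ;], [B → .]
No further items can be added.

CLOSURE = { [B → . C B B], [B → . x x ;], [B → . x], [B → .], [C → . B -] }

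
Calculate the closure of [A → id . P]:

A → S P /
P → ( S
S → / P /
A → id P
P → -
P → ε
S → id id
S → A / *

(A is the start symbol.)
Start with: [A → id . P]
  [A → id . P] has the dot before P: add [P → . ( S], [P → . -], [P → .]
No further items can be added.

CLOSURE = { [A → id . P], [P → . ( S], [P → . -], [P → .] }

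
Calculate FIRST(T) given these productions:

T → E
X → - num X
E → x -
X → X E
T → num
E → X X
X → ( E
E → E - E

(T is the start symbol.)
{ '(', '-', 'num', 'x' }

FIRST sets of the other non-terminals involved (by the same procedure, iterated to a fixed point):
  FIRST(E) = { '(', '-', 'x' }

From T → E:
  - E is a non-terminal: add FIRST(E) \ {ε} = { '(', '-', 'x' }
    E is not nullable, so stop
From T → num:
  - num is a terminal: add 'num' and stop

Collecting: FIRST(T) = { '(', '-', 'num', 'x' }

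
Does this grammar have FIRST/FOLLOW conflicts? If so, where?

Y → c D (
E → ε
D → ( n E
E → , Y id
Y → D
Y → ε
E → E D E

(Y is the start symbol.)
Nullable non-terminals: E, Y.
FIRST sets used below: FIRST(E) = { '(', ',', ε }, FIRST(D) = { '(' }

E: nullable alternative(s) E → ε; FOLLOW(E) = { $, '(', ',', 'id' }
  E → ε: FIRST \ {ε} = { } — this is the only nullable alternative, skip
  E → , Y id: FIRST \ {ε} = { ',' } — overlaps FOLLOW(E) on { ',' }: CONFLICT
  E → E D E: FIRST \ {ε} = { '(', ',' } — overlaps FOLLOW(E) on { '(', ',' }: CONFLICT

Y: nullable alternative(s) Y → ε; FOLLOW(Y) = { $, 'id' }
  Y → c D (: FIRST \ {ε} = { 'c' } — disjoint from FOLLOW(Y)
  Y → D: FIRST \ {ε} = { '(' } — disjoint from FOLLOW(Y)
  Y → ε: FIRST \ {ε} = { } — this is the only nullable alternative, skip

D has no nullable alternative, so no FIRST/FOLLOW check is needed there.

So the grammar has 2 FIRST/FOLLOW conflicts (marked CONFLICT above).

Answer: Yes. E → ',' Y id with FOLLOW(E) on { ',' }; E → E D E with FOLLOW(E) on { '(', ',' }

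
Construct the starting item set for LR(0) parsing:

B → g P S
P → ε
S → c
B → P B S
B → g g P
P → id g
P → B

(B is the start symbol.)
First, augment the grammar with B' → B
I₀ = CLOSURE({ [B' → . B] }):
  [B' → . B] has the dot before B: add [B → . g P S], [B → . P B S], [B → . g g P]
  [B → . P B S] has the dot before P: add [P → .], [P → . id g], [P → . B]
No further items can be added.

I₀ = { [B → . P B S], [B → . g P S], [B → . g g P], [B' → . B], [P → . B], [P → . id g], [P → .] }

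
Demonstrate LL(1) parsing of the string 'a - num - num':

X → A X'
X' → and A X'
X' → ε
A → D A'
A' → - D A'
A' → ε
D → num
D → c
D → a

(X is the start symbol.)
LL(1) parsing maintains a stack (initially the start symbol over $) and the input. At each step: if the stack top is a terminal, match it against the current input token; if it is a non-terminal N, replace it with the RHS of M[N, lookahead] (the unique production whose predict set contains the lookahead).

Stack is shown with the top on the left.

Stack        Input            Action
------------------------------------
X $          a - num - num $  output X → A X'
A X' $       a - num - num $  output A → D A'
D A' X' $    a - num - num $  output D → a
a A' X' $    a - num - num $  match 'a'
A' X' $      - num - num $    output A' → - D A'
- D A' X' $  - num - num $    match '-'
D A' X' $    num - num $      output D → num
num A' X' $  num - num $      match 'num'
A' X' $      - num $          output A' → - D A'
- D A' X' $  - num $          match '-'
D A' X' $    num $            output D → num
num A' X' $  num $            match 'num'
A' X' $      $                output A' → ε
X' $         $                output X' → ε
$            $                accept

The string is accepted.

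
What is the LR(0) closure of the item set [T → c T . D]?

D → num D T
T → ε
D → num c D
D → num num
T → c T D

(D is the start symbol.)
To compute CLOSURE, for each item [A → α.Bβ] where B is a non-terminal, add [B → .γ] for all productions B → γ; repeat for the newly added items until nothing changes.

Start with: [T → c T . D]
  [T → c T . D] has the dot before D: add [D → . num D T], [D → . num c D], [D → . num num]
No further items can be added.

CLOSURE = { [D → . num D T], [D → . num c D], [D → . num num], [T → c T . D] }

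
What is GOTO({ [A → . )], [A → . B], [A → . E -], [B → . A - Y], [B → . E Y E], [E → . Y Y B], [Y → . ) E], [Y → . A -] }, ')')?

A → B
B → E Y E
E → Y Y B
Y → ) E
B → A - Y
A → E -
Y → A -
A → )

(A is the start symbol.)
{ [A → ) .], [A → . )], [A → . B], [A → . E -], [B → . A - Y], [B → . E Y E], [E → . Y Y B], [Y → ) . E], [Y → . ) E], [Y → . A -] }

GOTO(I, ')') = CLOSURE({ [A → αX.β] : [A → α.Xβ] ∈ I, X = ')' })

Items with dot before ')', with the dot advanced:
  [A → . )] → [A → ) .]
  [Y → . ) E] → [Y → ) . E]
Closure of the advanced items:
  [Y → ) . E] has the dot before E: add [E → . Y Y B]
  [E → . Y Y B] has the dot before Y: add [Y → . ) E], [Y → . A -]
  [Y → . A -] has the dot before A: add [A → . B], [A → . E -], [A → . )]
  [A → . B] has the dot before B: add [B → . E Y E], [B → . A - Y]

GOTO = { [A → ) .], [A → . )], [A → . B], [A → . E -], [B → . A - Y], [B → . E Y E], [E → . Y Y B], [Y → ) . E], [Y → . ) E], [Y → . A -] }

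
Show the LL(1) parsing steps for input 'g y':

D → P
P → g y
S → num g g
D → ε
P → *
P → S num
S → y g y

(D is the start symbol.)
LL(1) parsing maintains a stack (initially the start symbol over $) and the input. At each step: if the stack top is a terminal, match it against the current input token; if it is a non-terminal N, replace it with the RHS of M[N, lookahead] (the unique production whose predict set contains the lookahead).

Stack is shown with the top on the left.

Stack  Input  Action
--------------------
D $    g y $  output D → P
P $    g y $  output P → g y
g y $  g y $  match 'g'
y $    y $    match 'y'
$      $      accept

The string is accepted.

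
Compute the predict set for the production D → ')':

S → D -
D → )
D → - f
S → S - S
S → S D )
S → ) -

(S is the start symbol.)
PREDICT(D → ')') = (FIRST(RHS) \ {ε}) ∪ (FOLLOW(D) if ε ∈ FIRST(RHS), i.e. RHS ⇒* ε)
FIRST(')') = { ')' }
ε ∉ FIRST(')'), so FOLLOW(D) is not added.
PREDICT(D → ')') = { ')' }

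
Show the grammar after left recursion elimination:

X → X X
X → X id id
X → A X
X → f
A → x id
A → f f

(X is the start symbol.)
X → A X X'
X → f X'
X' → X X'
X' → id id X'
X' → ε
A → x id
A → f f

X is directly left-recursive. The standard transformation for
  A → A α₁ | ... | A α_m | β₁ | ... | β_n
is
  A  → β₁ A' | ... | β_n A'
  A' → α₁ A' | ... | α_m A' | ε

X → A X becomes X → A X X'
X → f becomes X → f X'
X → X X becomes X' → X X'
X → X id id becomes X' → id id X'
Add X' → ε

Productions for other non-terminals are unchanged:
  A → x id
  A → f f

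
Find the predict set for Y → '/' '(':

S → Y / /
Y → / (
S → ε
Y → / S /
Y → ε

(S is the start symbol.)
{ '/' }

PREDICT(Y → '/' '(') = (FIRST(RHS) \ {ε}) ∪ (FOLLOW(Y) if ε ∈ FIRST(RHS), i.e. RHS ⇒* ε)
FIRST('/' '(') = { '/' }
ε ∉ FIRST('/' '('), so FOLLOW(Y) is not added.
PREDICT(Y → '/' '(') = { '/' }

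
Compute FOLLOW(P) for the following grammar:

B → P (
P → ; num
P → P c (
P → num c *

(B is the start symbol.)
To compute FOLLOW(P), find every occurrence of P on a right-hand side N → α P β: add FIRST(β) \ {ε}, and if β is empty or nullable also add FOLLOW(N). Iterate to a fixed point.

In B → P (: P is followed by '(', add FIRST('(') \ {ε} = { '(' }
In P → P c (: P is followed by c '(', add FIRST(c '(') \ {ε} = { 'c' }

Taking the union: FOLLOW(P) = { '(', 'c' }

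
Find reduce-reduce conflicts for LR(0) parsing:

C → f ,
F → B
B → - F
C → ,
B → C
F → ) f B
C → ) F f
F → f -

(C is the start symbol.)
Augment with C' → C and build the canonical LR(0) collection (I0 = CLOSURE({[C' → . C]}), then GOTO on every symbol after a dot until no new states appear). It has 19 states:
  I0: { [C → . ) F f], [C → . ,], [C → . f ,], [C' → . C] }  — shift
  I1: { [B → . - F], [B → . C], [C → ) . F f], [C → . ) F f], [C → . ,], [C → . f ,], [F → . ) f B], [F → . B], [F → . f -] }  — shift
  I2: { [C → , .] }  — reduce
  I3: { [C' → C .] }  — accept
  I4: { [C → f . ,] }  — shift
  I5: { [C → f , .] }  — reduce
  I6: { [B → . - F], [B → . C], [C → ) . F f], [C → . ) F f], [C → . ,], [C → . f ,], [F → ) . f B], [F → . ) f B], [F → . B], [F → . f -] }  — shift
  I7: { [B → - . F], [B → . - F], [B → . C], [C → . ) F f], [C → . ,], [C → . f ,], [F → . ) f B], [F → . B], [F → . f -] }  — shift
  I8: { [F → B .] }  — reduce
  I9: { [B → C .] }  — reduce
  I10: { [C → ) F . f] }  — shift
  I11: { [C → f . ,], [F → f . -] }  — shift
  I12: { [F → f - .] }  — reduce
  I13: { [C → ) F f .] }  — reduce
  I14: { [B → - F .] }  — reduce
  I15: { [B → . - F], [B → . C], [C → . ) F f], [C → . ,], [C → . f ,], [C → f . ,], [F → ) f . B], [F → f . -] }  — shift
  I16: { [C → , .], [C → f , .] }  — 2 reduces
  I17: { [B → - . F], [B → . - F], [B → . C], [C → . ) F f], [C → . ,], [C → . f ,], [F → . ) f B], [F → . B], [F → . f -], [F → f - .] }  — shift, reduce
  I18: { [F → ) f B .] }  — reduce

I16 contains complete items [C → , .], [C → f , .] — reduce-reduce conflict.

Answer: Yes — I16: [C → , .] vs [C → f , .]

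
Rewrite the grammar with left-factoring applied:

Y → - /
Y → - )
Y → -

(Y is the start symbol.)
Y → - Y'
Y' → /
Y' → )
Y' → ε

Left-factoring transforms A → αβ₁ | αβ₂ into A → αA' and A' → β₁ | β₂
(α is the longest common prefix among the alternatives). Repeat until
no nonterminal has two alternatives with a common prefix.

Round 1: Y has alternatives sharing prefix '-'. Introduce Y': Y → - Y'
  Add: Y' → /
  Add: Y' → )
  Add: Y' → ε

No remaining common prefixes — done.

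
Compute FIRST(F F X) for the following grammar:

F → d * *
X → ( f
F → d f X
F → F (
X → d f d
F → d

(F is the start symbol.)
{ 'd' }

FIRST sets of the non-terminals involved (from the grammar, by fixed-point iteration):
  FIRST(F) = { 'd' }

To compute FIRST(F F X), process the symbols left to right:
Symbol F is a non-terminal. Add FIRST(F) \ {ε} = { 'd' }
F is not nullable (ε ∉ FIRST(F)), so stop here.
FIRST(F F X) = { 'd' }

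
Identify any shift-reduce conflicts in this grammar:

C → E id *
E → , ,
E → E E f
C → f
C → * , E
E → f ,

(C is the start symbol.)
Yes — I5: [C → f .] vs [E → f . ,]; I11: [E → E E f .] vs [E → f . ,]; I14: [C → * , E .] vs [E → . , ,]

A shift-reduce conflict occurs when an LR(0) state has both:
  - a complete (reduce) item [A → α .] (dot at the end), and
  - a shift item [B → β . c γ] (dot before a terminal).

Augment with C' → C and build the canonical LR(0) collection (I0 = CLOSURE({[C' → . C]}), then GOTO on every symbol after a dot until no new states appear). It has 15 states:
  I0: { [C → . * , E], [C → . E id *], [C → . f], [C' → . C], [E → . , ,], [E → . E E f], [E → . f ,] }  — shift
  I1: { [C → * . , E] }  — shift
  I2: { [E → , . ,] }  — shift
  I3: { [C' → C .] }  — accept
  I4: { [C → E . id *], [E → . , ,], [E → . E E f], [E → . f ,], [E → E . E f] }  — shift
  I5: { [C → f .], [E → f . ,] }  — shift, reduce
  I6: { [E → f , .] }  — reduce
  I7: { [E → . , ,], [E → . E E f], [E → . f ,], [E → E . E f], [E → E E . f] }  — shift
  I8: { [E → f . ,] }  — shift
  I9: { [C → E id . *] }  — shift
  I10: { [C → E id * .] }  — reduce
  I11: { [E → E E f .], [E → f . ,] }  — shift, reduce
  I12: { [E → , , .] }  — reduce
  I13: { [C → * , . E], [E → . , ,], [E → . E E f], [E → . f ,] }  — shift
  I14: { [C → * , E .], [E → . , ,], [E → . E E f], [E → . f ,], [E → E . E f] }  — shift, reduce

I5 contains reduce item [C → f .] and shift item [E → f . ,] — shift-reduce conflict.
I11 contains reduce item [E → E E f .] and shift item [E → f . ,] — shift-reduce conflict.
I14 contains reduce item [C → * , E .] and shift items [E → . , ,], [E → . f ,] — shift-reduce conflict.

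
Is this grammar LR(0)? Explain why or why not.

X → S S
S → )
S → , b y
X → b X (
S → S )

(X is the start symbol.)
No. Reduce-reduce conflict: [S → ) .] and [S → S ) .]

A grammar is LR(0) if no state in the canonical LR(0) collection has:
  - both a shift item (dot before a terminal) and a complete item (shift-reduce conflict), or
  - two or more complete items (reduce-reduce conflict; the accept item [X' → X .] counts as a complete item here).

Augment with X' → X and build the canonical LR(0) collection (I0 = CLOSURE({[X' → . X]}), then GOTO on every symbol after a dot until no new states appear). It has 13 states:
  I0: { [S → . )], [S → . , b y], [S → . S )], [X → . S S], [X → . b X (], [X' → . X] }  — shift
  I1: { [S → ) .] }  — reduce
  I2: { [S → , . b y] }  — shift
  I3: { [S → . )], [S → . , b y], [S → . S )], [S → S . )], [X → S . S] }  — shift
  I4: { [X' → X .] }  — accept
  I5: { [S → . )], [S → . , b y], [S → . S )], [X → . S S], [X → . b X (], [X → b . X (] }  — shift
  I6: { [X → b X . (] }  — shift
  I7: { [X → b X ( .] }  — reduce
  I8: { [S → ) .], [S → S ) .] }  — 2 reduces
  I9: { [S → S . )], [X → S S .] }  — shift, reduce
  I10: { [S → S ) .] }  — reduce
  I11: { [S → , b . y] }  — shift
  I12: { [S → , b y .] }  — reduce

Conflict in state I8:
  Reduce-reduce conflict: [S → ) .] and [S → S ) .]
So the grammar is NOT LR(0).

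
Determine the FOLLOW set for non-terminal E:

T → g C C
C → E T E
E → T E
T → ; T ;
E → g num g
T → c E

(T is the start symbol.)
{ $, ';', 'c', 'g' }

To compute FOLLOW(E), find every occurrence of E on a right-hand side N → α E β: add FIRST(β) \ {ε}, and if β is empty or nullable also add FOLLOW(N). Iterate to a fixed point.

In C → E T E: E is followed by T E, add FIRST(T E) \ {ε} = { ';', 'c', 'g' }
In C → E T E: E is at the end, add FOLLOW(C)
In E → T E: E is at the end; this adds FOLLOW(E) to itself — nothing new
In T → c E: E is at the end, add FOLLOW(T)

The FOLLOW sets referred to above (computed the same way, to a fixed point):
  FOLLOW(C) = { $, ';', 'c', 'g' }
  FOLLOW(T) = { $, ';', 'c', 'g' }

Taking the union: FOLLOW(E) = { $, ';', 'c', 'g' }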